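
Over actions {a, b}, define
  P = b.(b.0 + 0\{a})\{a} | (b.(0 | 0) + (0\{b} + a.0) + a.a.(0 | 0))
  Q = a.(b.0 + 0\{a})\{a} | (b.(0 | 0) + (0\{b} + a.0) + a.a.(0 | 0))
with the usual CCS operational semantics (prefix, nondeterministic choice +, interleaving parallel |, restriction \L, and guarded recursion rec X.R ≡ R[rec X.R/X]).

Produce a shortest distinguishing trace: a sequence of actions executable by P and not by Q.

LTS(P): 12 reachable states
  s0 = b.(b.0 + 0\{a})\{a} | (b.(0 | 0) + (0\{b} + a.0) + a.a.(0 | 0)) | =a=> s1, =a=> s2, =b=> s3, =b=> s4
  s1 = b.(b.0 + 0\{a})\{a} | 0 | =b=> s5
  s2 = b.(b.0 + 0\{a})\{a} | a.(0 | 0) | =a=> s4, =b=> s6
  s3 = (b.0 + 0\{a})\{a} | (b.(0 | 0) + (0\{b} + a.0) + a.a.(0 | 0)) | =a=> s5, =a=> s6, =b=> s7, =b=> s8
  s4 = b.(b.0 + 0\{a})\{a} | (0 | 0) | =b=> s7
  s5 = (b.0 + 0\{a})\{a} | 0 | =b=> s9
  s6 = (b.0 + 0\{a})\{a} | a.(0 | 0) | =a=> s7, =b=> s10
  s7 = (b.0 + 0\{a})\{a} | (0 | 0) | =b=> s11
  s8 = 0\{a} | (b.(0 | 0) + (0\{b} + a.0) + a.a.(0 | 0)) | =a=> s10, =a=> s9, =b=> s11
  s9 = 0\{a} | 0 | stopped
  s10 = 0\{a} | a.(0 | 0) | =a=> s11
  s11 = 0\{a} | (0 | 0) | stopped
LTS(Q): 12 reachable states
  t0 = a.(b.0 + 0\{a})\{a} | (b.(0 | 0) + (0\{b} + a.0) + a.a.(0 | 0)) | =a=> t1, =a=> t2, =a=> t3, =b=> t4
  t1 = (b.0 + 0\{a})\{a} | (b.(0 | 0) + (0\{b} + a.0) + a.a.(0 | 0)) | =a=> t5, =a=> t6, =b=> t7, =b=> t8
  t2 = a.(b.0 + 0\{a})\{a} | 0 | =a=> t5
  t3 = a.(b.0 + 0\{a})\{a} | a.(0 | 0) | =a=> t4, =a=> t6
  t4 = a.(b.0 + 0\{a})\{a} | (0 | 0) | =a=> t7
  t5 = (b.0 + 0\{a})\{a} | 0 | =b=> t9
  t6 = (b.0 + 0\{a})\{a} | a.(0 | 0) | =a=> t7, =b=> t10
  t7 = (b.0 + 0\{a})\{a} | (0 | 0) | =b=> t11
  t8 = 0\{a} | (b.(0 | 0) + (0\{b} + a.0) + a.a.(0 | 0)) | =a=> t10, =a=> t9, =b=> t11
  t9 = 0\{a} | 0 | stopped
  t10 = 0\{a} | a.(0 | 0) | =a=> t11
  t11 = 0\{a} | (0 | 0) | stopped
Executing bb from P (initial set {s0}):
  [1] b ⇒ {s3, s4}
  [2] b ⇒ {s7, s8}
  — P admits the full trace.
Executing bb from Q (initial set {t0}):
  [1] b ⇒ {t4}
  [2] b ⇒ ∅ (Q stuck)

bb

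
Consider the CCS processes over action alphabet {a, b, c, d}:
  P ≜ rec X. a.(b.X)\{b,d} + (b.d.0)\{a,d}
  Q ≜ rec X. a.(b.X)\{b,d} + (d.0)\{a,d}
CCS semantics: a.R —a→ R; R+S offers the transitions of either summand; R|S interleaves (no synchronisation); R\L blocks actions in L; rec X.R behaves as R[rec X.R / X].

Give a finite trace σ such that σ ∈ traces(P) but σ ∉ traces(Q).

LTS(P): 3 reachable states
  s0 = rec X. a.(b.X)\{b,d} + (b.d.0)\{a,d} has moves ··a··> s1, ··b··> s2
  s1 = (b.(rec X. a.(b.X)\{b,d} + (b.d.0)\{a,d}))\{b,d} has moves ·
  s2 = (d.0)\{a,d} has moves ·
LTS(Q): 2 reachable states
  t0 = rec X. a.(b.X)\{b,d} + (d.0)\{a,d} has moves ··a··> t1
  t1 = (b.(rec X. a.(b.X)\{b,d} + (d.0)\{a,d}))\{b,d} has moves ·
Trace ⟨b⟩ through P, begin at {s0}:
  step 1 (b): {s2}
  P completes σ.
Trace ⟨b⟩ through Q, begin at {t0}:
  step 1 (b): ∅ (Q stuck)

b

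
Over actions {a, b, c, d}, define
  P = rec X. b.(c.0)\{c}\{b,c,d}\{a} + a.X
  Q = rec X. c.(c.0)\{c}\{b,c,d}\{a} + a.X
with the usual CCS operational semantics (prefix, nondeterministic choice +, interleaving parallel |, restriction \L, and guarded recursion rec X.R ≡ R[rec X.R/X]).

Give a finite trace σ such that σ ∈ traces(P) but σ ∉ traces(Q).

LTS(P): 2 reachable states
  s0 = rec X. b.(c.0)\{c}\{b,c,d}\{a} + a.X :: --a--▸ s0, --b--▸ s1
  s1 = (c.0)\{c}\{b,c,d}\{a} :: ·
LTS(Q): 2 reachable states
  t0 = rec X. c.(c.0)\{c}\{b,c,d}\{a} + a.X :: --a--▸ t0, --c--▸ t1
  t1 = (c.0)\{c}\{b,c,d}\{a} :: ·
Executing b from P (initial set {s0}):
  step 1 (b): {s1}
  — P admits the full trace.
Executing b from Q (initial set {t0}):
  step 1 (b): ∅  — Q cannot continue

b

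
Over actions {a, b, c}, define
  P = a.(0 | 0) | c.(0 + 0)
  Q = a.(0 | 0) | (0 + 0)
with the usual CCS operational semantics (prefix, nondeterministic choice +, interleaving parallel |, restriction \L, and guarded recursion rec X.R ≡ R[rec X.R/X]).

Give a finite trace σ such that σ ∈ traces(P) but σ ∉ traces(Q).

c

Reachable graph of P (4 states):
  u0 = a.(0 | 0) | c.(0 + 0) | --a--▸ u1, --c--▸ u2
  u1 = 0 | 0 | c.(0 + 0) | --c--▸ u3
  u2 = a.(0 | 0) | (0 + 0) | --a--▸ u3
  u3 = 0 | 0 | (0 + 0) | ∅
Reachable graph of Q (2 states):
  v0 = a.(0 | 0) | (0 + 0) | --a--▸ v1
  v1 = 0 | 0 | (0 + 0) | ∅
Executing c from P (initial set {u0}):
  [1] c ⇒ {u2}
  P completes σ.
Executing c from Q (initial set {v0}):
  [1] c ⇒ no successor for Q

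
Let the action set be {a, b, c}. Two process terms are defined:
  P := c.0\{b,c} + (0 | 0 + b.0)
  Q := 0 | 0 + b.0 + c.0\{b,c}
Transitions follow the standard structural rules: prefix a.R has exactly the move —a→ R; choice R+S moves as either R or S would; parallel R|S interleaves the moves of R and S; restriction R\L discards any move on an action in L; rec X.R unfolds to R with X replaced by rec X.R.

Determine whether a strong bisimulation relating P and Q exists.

YES

LTS(P): 3 reachable states
  p0 = c.0\{b,c} + (0 | 0 + b.0) :: =b=> p1, =c=> p2
  p1 = 0 :: (no moves)
  p2 = 0\{b,c} :: (no moves)
LTS(Q): 3 reachable states
  q0 = 0 | 0 + b.0 + c.0\{b,c} :: =b=> q1, =c=> q2
  q1 = 0 :: (no moves)
  q2 = 0\{b,c} :: (no moves)
Partition-refinement fixed point:
  B0 = {p0, q0}
  B1 = {p1, p2, q1, q2}
p0 ∈ B0, q0 ∈ B0 → same block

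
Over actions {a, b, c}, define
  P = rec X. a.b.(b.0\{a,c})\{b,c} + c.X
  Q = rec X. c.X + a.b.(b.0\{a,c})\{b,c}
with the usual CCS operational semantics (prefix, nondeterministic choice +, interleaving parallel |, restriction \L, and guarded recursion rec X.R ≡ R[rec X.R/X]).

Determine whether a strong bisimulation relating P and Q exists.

bisimilar

Reachable graph of P (3 states):
  m0 = rec X. a.b.(b.0\{a,c})\{b,c} + c.X → -a-> m1, -c-> m0
  m1 = b.(b.0\{a,c})\{b,c} → -b-> m2
  m2 = (b.0\{a,c})\{b,c} → deadlocked
Reachable graph of Q (3 states):
  n0 = rec X. c.X + a.b.(b.0\{a,c})\{b,c} → -a-> n1, -c-> n0
  n1 = b.(b.0\{a,c})\{b,c} → -b-> n2
  n2 = (b.0\{a,c})\{b,c} → deadlocked
Coarsest stable partition (strong bisimilarity classes):
  B0 = {m0, n0}
  B1 = {m1, n1}
  B2 = {m2, n2}
m0 ∈ B0, n0 ∈ B0 → same block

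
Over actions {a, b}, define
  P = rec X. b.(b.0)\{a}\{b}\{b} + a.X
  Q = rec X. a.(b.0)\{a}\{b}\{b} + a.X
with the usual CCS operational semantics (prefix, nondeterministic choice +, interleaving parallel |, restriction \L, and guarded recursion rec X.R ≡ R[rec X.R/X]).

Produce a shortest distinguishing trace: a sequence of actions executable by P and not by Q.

LTS(P): 2 reachable states
  p0 = rec X. b.(b.0)\{a}\{b}\{b} + a.X has moves —a→ p0, —b→ p1
  p1 = (b.0)\{a}\{b}\{b} has moves ∅
LTS(Q): 2 reachable states
  q0 = rec X. a.(b.0)\{a}\{b}\{b} + a.X has moves —a→ q0, —a→ q1
  q1 = (b.0)\{a}\{b}\{b} has moves ∅
Executing b from P (initial set {p0}):
  step 1 (b): {p1}
  P completes σ.
Executing b from Q (initial set {q0}):
  step 1 (b): no successor for Q

b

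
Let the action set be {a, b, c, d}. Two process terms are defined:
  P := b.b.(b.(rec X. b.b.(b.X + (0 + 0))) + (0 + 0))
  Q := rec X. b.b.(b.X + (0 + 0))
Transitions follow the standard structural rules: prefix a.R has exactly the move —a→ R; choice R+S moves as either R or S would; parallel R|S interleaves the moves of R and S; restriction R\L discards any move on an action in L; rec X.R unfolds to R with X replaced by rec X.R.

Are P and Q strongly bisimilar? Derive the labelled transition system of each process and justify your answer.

Reachable graph of P (4 states):
  u0 = b.b.(b.(rec X. b.b.(b.X + (0 + 0))) + (0 + 0)) | --b--▸ u1
  u1 = b.(b.(rec X. b.b.(b.X + (0 + 0))) + (0 + 0)) | --b--▸ u2
  u2 = b.(rec X. b.b.(b.X + (0 + 0))) + (0 + 0) | --b--▸ u3
  u3 = rec X. b.b.(b.X + (0 + 0)) | --b--▸ u1
Reachable graph of Q (3 states):
  v0 = rec X. b.b.(b.X + (0 + 0)) | --b--▸ v1
  v1 = b.(b.(rec X. b.b.(b.X + (0 + 0))) + (0 + 0)) | --b--▸ v2
  v2 = b.(rec X. b.b.(b.X + (0 + 0))) + (0 + 0) | --b--▸ v0
Bisimilarity quotient blocks:
  B0 = {u0, u1, u2, u3, v0, v1, v2}
u0 ∈ B0, v0 ∈ B0 → same block

bisimilar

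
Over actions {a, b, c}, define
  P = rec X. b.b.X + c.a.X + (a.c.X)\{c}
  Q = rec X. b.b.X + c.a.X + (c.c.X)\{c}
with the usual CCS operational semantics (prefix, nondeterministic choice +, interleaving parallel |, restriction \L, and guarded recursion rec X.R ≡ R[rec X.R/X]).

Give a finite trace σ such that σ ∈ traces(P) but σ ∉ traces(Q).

a

Reachable graph of P (4 states):
  p0 = rec X. b.b.X + c.a.X + (a.c.X)\{c} → ··a··> p1, ··b··> p2, ··c··> p3
  p1 = (c.(rec X. b.b.X + c.a.X + (a.c.X)\{c}))\{c} → ·
  p2 = b.(rec X. b.b.X + c.a.X + (a.c.X)\{c}) → ··b··> p0
  p3 = a.(rec X. b.b.X + c.a.X + (a.c.X)\{c}) → ··a··> p0
Reachable graph of Q (3 states):
  q0 = rec X. b.b.X + c.a.X + (c.c.X)\{c} → ··b··> q1, ··c··> q2
  q1 = b.(rec X. b.b.X + c.a.X + (c.c.X)\{c}) → ··b··> q0
  q2 = a.(rec X. b.b.X + c.a.X + (c.c.X)\{c}) → ··a··> q0
Trace ⟨a⟩ through P, begin at {p0}:
  [1] a ⇒ {p1}
  P completes σ.
Trace ⟨a⟩ through Q, begin at {q0}:
  [1] a ⇒ ∅ (Q stuck)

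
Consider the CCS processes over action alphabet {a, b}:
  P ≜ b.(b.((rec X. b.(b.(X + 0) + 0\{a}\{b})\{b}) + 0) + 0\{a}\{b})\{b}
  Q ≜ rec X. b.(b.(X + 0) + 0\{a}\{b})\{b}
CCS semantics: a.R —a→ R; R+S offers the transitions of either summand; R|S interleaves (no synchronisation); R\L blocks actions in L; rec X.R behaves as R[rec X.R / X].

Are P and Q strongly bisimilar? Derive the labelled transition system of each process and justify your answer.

P ~ Q

LTS(P): 2 reachable states
  u0 = b.(b.((rec X. b.(b.(X + 0) + 0\{a}\{b})\{b}) + 0) + 0\{a}\{b})\{b} | --b--▸ u1
  u1 = (b.((rec X. b.(b.(X + 0) + 0\{a}\{b})\{b}) + 0) + 0\{a}\{b})\{b} | (no moves)
LTS(Q): 2 reachable states
  v0 = rec X. b.(b.(X + 0) + 0\{a}\{b})\{b} | --b--▸ v1
  v1 = (b.((rec X. b.(b.(X + 0) + 0\{a}\{b})\{b}) + 0) + 0\{a}\{b})\{b} | (no moves)
Coarsest stable partition (strong bisimilarity classes):
  B0 = {u0, v0}
  B1 = {u1, v1}
u0 ∈ B0, v0 ∈ B0 → same block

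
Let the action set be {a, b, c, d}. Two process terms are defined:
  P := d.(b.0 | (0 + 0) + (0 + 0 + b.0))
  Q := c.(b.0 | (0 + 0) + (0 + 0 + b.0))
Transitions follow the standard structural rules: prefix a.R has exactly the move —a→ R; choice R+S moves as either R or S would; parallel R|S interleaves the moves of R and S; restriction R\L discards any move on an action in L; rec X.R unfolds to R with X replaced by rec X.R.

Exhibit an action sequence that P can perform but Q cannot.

Reachable graph of P (4 states):
  p0 = d.(b.0 | (0 + 0) + (0 + 0 + b.0)) → =d=> p1
  p1 = b.0 | (0 + 0) + (0 + 0 + b.0) → =b=> p2, =b=> p3
  p2 = 0 → deadlocked
  p3 = 0 | (0 + 0) → deadlocked
Reachable graph of Q (4 states):
  q0 = c.(b.0 | (0 + 0) + (0 + 0 + b.0)) → =c=> q1
  q1 = b.0 | (0 + 0) + (0 + 0 + b.0) → =b=> q2, =b=> q3
  q2 = 0 → deadlocked
  q3 = 0 | (0 + 0) → deadlocked
Trace ⟨d⟩ through P, begin at {p0}:
  after d @ step 1: {p1}
  — P admits the full trace.
Trace ⟨d⟩ through Q, begin at {q0}:
  after d @ step 1: ∅  — Q cannot continue

d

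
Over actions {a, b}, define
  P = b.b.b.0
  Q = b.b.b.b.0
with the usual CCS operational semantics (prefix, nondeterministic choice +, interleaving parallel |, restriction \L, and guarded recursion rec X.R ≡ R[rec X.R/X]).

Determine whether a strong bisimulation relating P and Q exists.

NO

Reachable graph of P (4 states):
  p0 = b.b.b.0 ⊢ =b=> p1
  p1 = b.b.0 ⊢ =b=> p2
  p2 = b.0 ⊢ =b=> p3
  p3 = 0 ⊢ (no moves)
Reachable graph of Q (5 states):
  q0 = b.b.b.b.0 ⊢ =b=> q1
  q1 = b.b.b.0 ⊢ =b=> q2
  q2 = b.b.0 ⊢ =b=> q3
  q3 = b.0 ⊢ =b=> q4
  q4 = 0 ⊢ (no moves)
Partition-refinement fixed point:
  B0 = {p0, q1}
  B1 = {p1, q2}
  B2 = {p2, q3}
  B3 = {p3, q4}
  B4 = {q0}
p0 ∈ B0, q0 ∈ B4 → different blocks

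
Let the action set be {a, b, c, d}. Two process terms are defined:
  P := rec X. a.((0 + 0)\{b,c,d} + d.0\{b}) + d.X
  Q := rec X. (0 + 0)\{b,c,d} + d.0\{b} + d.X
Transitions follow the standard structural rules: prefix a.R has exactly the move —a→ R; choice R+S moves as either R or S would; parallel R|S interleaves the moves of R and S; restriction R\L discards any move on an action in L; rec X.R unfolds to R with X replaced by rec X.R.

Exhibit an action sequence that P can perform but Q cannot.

a

LTS(P): 3 reachable states
  p0 = rec X. a.((0 + 0)\{b,c,d} + d.0\{b}) + d.X :: ··a··> p1, ··d··> p0
  p1 = (0 + 0)\{b,c,d} + d.0\{b} :: ··d··> p2
  p2 = 0\{b} :: ∅
LTS(Q): 2 reachable states
  q0 = rec X. (0 + 0)\{b,c,d} + d.0\{b} + d.X :: ··d··> q0, ··d··> q1
  q1 = 0\{b} :: ∅
Trace ⟨a⟩ through P, begin at {p0}:
  step 1 (a): {p1}
  — P admits the full trace.
Trace ⟨a⟩ through Q, begin at {q0}:
  step 1 (a): ∅ (Q stuck)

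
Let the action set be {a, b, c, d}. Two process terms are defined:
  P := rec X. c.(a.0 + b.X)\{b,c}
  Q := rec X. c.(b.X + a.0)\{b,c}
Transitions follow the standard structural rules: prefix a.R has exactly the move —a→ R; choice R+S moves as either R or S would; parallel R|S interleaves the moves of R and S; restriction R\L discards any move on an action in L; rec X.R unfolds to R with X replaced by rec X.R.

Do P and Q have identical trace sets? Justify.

LTS(P): 3 reachable states
  u0 = rec X. c.(a.0 + b.X)\{b,c} has moves =c=> u1
  u1 = (a.0 + b.(rec X. c.(a.0 + b.X)\{b,c}))\{b,c} has moves =a=> u2
  u2 = 0\{b,c} has moves ·
LTS(Q): 3 reachable states
  v0 = rec X. c.(b.X + a.0)\{b,c} has moves =c=> v1
  v1 = (b.(rec X. c.(b.X + a.0)\{b,c}) + a.0)\{b,c} has moves =a=> v2
  v2 = 0\{b,c} has moves ·
Coarsest stable partition (strong bisimilarity classes):
  B0 = {u0, v0}
  B1 = {u1, v1}
  B2 = {u2, v2}
u0 ∈ B0, v0 ∈ B0 → same block
Bisimilar ⇒ trace-equivalent.

trace-equivalent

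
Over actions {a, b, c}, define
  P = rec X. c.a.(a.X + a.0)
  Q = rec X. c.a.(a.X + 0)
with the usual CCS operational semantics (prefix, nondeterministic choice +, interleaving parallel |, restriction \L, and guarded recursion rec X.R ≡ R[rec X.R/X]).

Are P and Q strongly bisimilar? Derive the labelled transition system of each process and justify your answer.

not bisimilar

LTS(P): 4 reachable states
  p0 = rec X. c.a.(a.X + a.0) ⊢ —c→ p1
  p1 = a.(a.(rec X. c.a.(a.X + a.0)) + a.0) ⊢ —a→ p2
  p2 = a.(rec X. c.a.(a.X + a.0)) + a.0 ⊢ —a→ p0, —a→ p3
  p3 = 0 ⊢ deadlocked
LTS(Q): 3 reachable states
  q0 = rec X. c.a.(a.X + 0) ⊢ —c→ q1
  q1 = a.(a.(rec X. c.a.(a.X + 0)) + 0) ⊢ —a→ q2
  q2 = a.(rec X. c.a.(a.X + 0)) + 0 ⊢ —a→ q0
Partition-refinement fixed point:
  B0 = {p0}
  B1 = {p1}
  B2 = {p2}
  B3 = {p3}
  B4 = {q0}
  B5 = {q1}
  B6 = {q2}
p0 ∈ B0, q0 ∈ B4 → different blocks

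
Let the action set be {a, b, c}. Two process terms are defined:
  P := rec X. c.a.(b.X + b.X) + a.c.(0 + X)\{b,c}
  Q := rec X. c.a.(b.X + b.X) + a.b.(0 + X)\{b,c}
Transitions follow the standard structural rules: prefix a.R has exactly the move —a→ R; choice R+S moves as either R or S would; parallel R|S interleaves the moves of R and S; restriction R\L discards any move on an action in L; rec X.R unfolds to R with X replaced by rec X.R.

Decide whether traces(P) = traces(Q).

traces(P) ≠ traces(Q) — witness ⟨ac⟩

P's transition system — 6 states:
  s0 = rec X. c.a.(b.X + b.X) + a.c.(0 + X)\{b,c} → -a-> s1, -c-> s2
  s1 = c.(0 + (rec X. c.a.(b.X + b.X) + a.c.(0 + X)\{b,c}))\{b,c} → -c-> s3
  s2 = a.(b.(rec X. c.a.(b.X + b.X) + a.c.(0 + X)\{b,c}) + b.(rec X. c.a.(b.X + b.X) + a.c.(0 + X)\{b,c})) → -a-> s4
  s3 = (0 + (rec X. c.a.(b.X + b.X) + a.c.(0 + X)\{b,c}))\{b,c} → -a-> s5
  s4 = b.(rec X. c.a.(b.X + b.X) + a.c.(0 + X)\{b,c}) + b.(rec X. c.a.(b.X + b.X) + a.c.(0 + X)\{b,c}) → -b-> s0
  s5 = (c.(0 + (rec X. c.a.(b.X + b.X) + a.c.(0 + X)\{b,c}))\{b,c})\{b,c} → stopped
Q's transition system — 6 states:
  t0 = rec X. c.a.(b.X + b.X) + a.b.(0 + X)\{b,c} → -a-> t1, -c-> t2
  t1 = b.(0 + (rec X. c.a.(b.X + b.X) + a.b.(0 + X)\{b,c}))\{b,c} → -b-> t3
  t2 = a.(b.(rec X. c.a.(b.X + b.X) + a.b.(0 + X)\{b,c}) + b.(rec X. c.a.(b.X + b.X) + a.b.(0 + X)\{b,c})) → -a-> t4
  t3 = (0 + (rec X. c.a.(b.X + b.X) + a.b.(0 + X)\{b,c}))\{b,c} → -a-> t5
  t4 = b.(rec X. c.a.(b.X + b.X) + a.b.(0 + X)\{b,c}) + b.(rec X. c.a.(b.X + b.X) + a.b.(0 + X)\{b,c}) → -b-> t0
  t5 = (b.(0 + (rec X. c.a.(b.X + b.X) + a.b.(0 + X)\{b,c}))\{b,c})\{b,c} → stopped
Trace ⟨ac⟩ through P, begin at {s0}:
  step 1 (a): {s1}
  step 2 (c): {s3}
  ✓ P
Trace ⟨ac⟩ through Q, begin at {t0}:
  step 1 (a): {t1}
  step 2 (c): ∅  — Q cannot continue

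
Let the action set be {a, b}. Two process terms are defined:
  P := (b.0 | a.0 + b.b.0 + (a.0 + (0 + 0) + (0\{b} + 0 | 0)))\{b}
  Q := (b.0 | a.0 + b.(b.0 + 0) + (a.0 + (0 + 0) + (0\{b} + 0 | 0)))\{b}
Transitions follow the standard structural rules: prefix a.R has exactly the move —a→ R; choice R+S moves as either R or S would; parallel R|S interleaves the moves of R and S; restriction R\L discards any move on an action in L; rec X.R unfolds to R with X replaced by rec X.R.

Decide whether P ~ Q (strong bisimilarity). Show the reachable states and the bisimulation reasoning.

YES

Reachable graph of P (3 states):
  p0 = (b.0 | a.0 + b.b.0 + (a.0 + (0 + 0) + (0\{b} + 0 | 0)))\{b} :: ··a··> p1, ··a··> p2
  p1 = (b.0 | 0)\{b} :: deadlocked
  p2 = 0\{b} :: deadlocked
Reachable graph of Q (3 states):
  q0 = (b.0 | a.0 + b.(b.0 + 0) + (a.0 + (0 + 0) + (0\{b} + 0 | 0)))\{b} :: ··a··> q1, ··a··> q2
  q1 = (b.0 | 0)\{b} :: deadlocked
  q2 = 0\{b} :: deadlocked
Coarsest stable partition (strong bisimilarity classes):
  B0 = {p0, q0}
  B1 = {p1, p2, q1, q2}
p0 ∈ B0, q0 ∈ B0 → same block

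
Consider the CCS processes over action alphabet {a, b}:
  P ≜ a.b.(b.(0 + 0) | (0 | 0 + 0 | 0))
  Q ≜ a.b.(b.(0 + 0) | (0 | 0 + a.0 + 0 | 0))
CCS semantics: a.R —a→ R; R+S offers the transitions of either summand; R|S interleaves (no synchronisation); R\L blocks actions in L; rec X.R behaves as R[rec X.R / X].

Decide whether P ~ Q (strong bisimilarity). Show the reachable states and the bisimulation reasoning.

P ≁ Q

Reachable graph of P (4 states):
  m0 = a.b.(b.(0 + 0) | (0 | 0 + 0 | 0)) → -a-> m1
  m1 = b.(b.(0 + 0) | (0 | 0 + 0 | 0)) → -b-> m2
  m2 = b.(0 + 0) | (0 | 0 + 0 | 0) → -b-> m3
  m3 = (0 + 0) | (0 | 0 + 0 | 0) → (no moves)
Reachable graph of Q (6 states):
  n0 = a.b.(b.(0 + 0) | (0 | 0 + a.0 + 0 | 0)) → -a-> n1
  n1 = b.(b.(0 + 0) | (0 | 0 + a.0 + 0 | 0)) → -b-> n2
  n2 = b.(0 + 0) | (0 | 0 + a.0 + 0 | 0) → -a-> n3, -b-> n4
  n3 = b.(0 + 0) | 0 → -b-> n5
  n4 = (0 + 0) | (0 | 0 + a.0 + 0 | 0) → -a-> n5
  n5 = (0 + 0) | 0 → (no moves)
Coarsest stable partition (strong bisimilarity classes):
  B0 = {m0}
  B1 = {m1}
  B2 = {m2, n3}
  B3 = {m3, n5}
  B4 = {n0}
  B5 = {n1}
  B6 = {n2}
  B7 = {n4}
m0 ∈ B0, n0 ∈ B4 → different blocks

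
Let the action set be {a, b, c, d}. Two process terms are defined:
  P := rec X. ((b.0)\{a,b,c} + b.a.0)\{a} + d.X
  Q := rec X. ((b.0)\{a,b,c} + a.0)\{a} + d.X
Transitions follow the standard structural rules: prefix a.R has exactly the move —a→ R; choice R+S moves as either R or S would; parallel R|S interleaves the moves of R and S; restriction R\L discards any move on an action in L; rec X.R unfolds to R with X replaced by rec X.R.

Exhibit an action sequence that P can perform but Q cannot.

LTS(P): 2 reachable states
  s0 = rec X. ((b.0)\{a,b,c} + b.a.0)\{a} + d.X ⊢ —b→ s1, —d→ s0
  s1 = (a.0)\{a} ⊢ stopped
LTS(Q): 1 reachable states
  t0 = rec X. ((b.0)\{a,b,c} + a.0)\{a} + d.X ⊢ —d→ t0
Run σ = ⟨b⟩ on P: start {s0}
  step 1 (b): {s1}
  — P admits the full trace.
Run σ = ⟨b⟩ on Q: start {t0}
  step 1 (b): ∅ (Q stuck)

b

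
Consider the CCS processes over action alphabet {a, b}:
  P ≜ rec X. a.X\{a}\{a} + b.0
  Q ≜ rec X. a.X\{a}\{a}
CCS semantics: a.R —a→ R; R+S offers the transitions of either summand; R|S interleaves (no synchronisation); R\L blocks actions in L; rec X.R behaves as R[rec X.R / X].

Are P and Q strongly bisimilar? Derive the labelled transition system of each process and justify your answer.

P ≁ Q

Reachable graph of P (4 states):
  m0 = rec X. a.X\{a}\{a} + b.0 ⊢ ··a··> m1, ··b··> m2
  m1 = (rec X. a.X\{a}\{a} + b.0)\{a}\{a} ⊢ ··b··> m3
  m2 = 0 ⊢ deadlocked
  m3 = 0\{a}\{a} ⊢ deadlocked
Reachable graph of Q (2 states):
  n0 = rec X. a.X\{a}\{a} ⊢ ··a··> n1
  n1 = (rec X. a.X\{a}\{a})\{a}\{a} ⊢ deadlocked
Bisimilarity quotient blocks:
  B0 = {m0}
  B1 = {m1}
  B2 = {m2, m3, n1}
  B3 = {n0}
m0 ∈ B0, n0 ∈ B3 → different blocks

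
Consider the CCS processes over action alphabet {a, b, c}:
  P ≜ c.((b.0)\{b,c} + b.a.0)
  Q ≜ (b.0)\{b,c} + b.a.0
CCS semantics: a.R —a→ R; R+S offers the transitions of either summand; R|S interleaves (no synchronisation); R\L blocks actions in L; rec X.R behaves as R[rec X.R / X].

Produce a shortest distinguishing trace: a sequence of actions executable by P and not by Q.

P's transition system — 4 states:
  s0 = c.((b.0)\{b,c} + b.a.0) | -c-> s1
  s1 = (b.0)\{b,c} + b.a.0 | -b-> s2
  s2 = a.0 | -a-> s3
  s3 = 0 | stopped
Q's transition system — 3 states:
  t0 = (b.0)\{b,c} + b.a.0 | -b-> t1
  t1 = a.0 | -a-> t2
  t2 = 0 | stopped
Run σ = ⟨c⟩ on P: start {s0}
  [1] c ⇒ {s1}
  ✓ P
Run σ = ⟨c⟩ on Q: start {t0}
  [1] c ⇒ ∅ (Q stuck)

c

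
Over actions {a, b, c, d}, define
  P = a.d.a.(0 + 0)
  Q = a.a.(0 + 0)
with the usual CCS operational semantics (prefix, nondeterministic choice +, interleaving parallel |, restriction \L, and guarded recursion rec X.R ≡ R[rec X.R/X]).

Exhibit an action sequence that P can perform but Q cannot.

ad

P's transition system — 4 states:
  m0 = a.d.a.(0 + 0) has moves -a-> m1
  m1 = d.a.(0 + 0) has moves -d-> m2
  m2 = a.(0 + 0) has moves -a-> m3
  m3 = 0 + 0 has moves ·
Q's transition system — 3 states:
  n0 = a.a.(0 + 0) has moves -a-> n1
  n1 = a.(0 + 0) has moves -a-> n2
  n2 = 0 + 0 has moves ·
Executing ad from P (initial set {m0}):
  [1] a ⇒ {m1}
  [2] d ⇒ {m2}
  P completes σ.
Executing ad from Q (initial set {n0}):
  [1] a ⇒ {n1}
  [2] d ⇒ ∅  — Q cannot continue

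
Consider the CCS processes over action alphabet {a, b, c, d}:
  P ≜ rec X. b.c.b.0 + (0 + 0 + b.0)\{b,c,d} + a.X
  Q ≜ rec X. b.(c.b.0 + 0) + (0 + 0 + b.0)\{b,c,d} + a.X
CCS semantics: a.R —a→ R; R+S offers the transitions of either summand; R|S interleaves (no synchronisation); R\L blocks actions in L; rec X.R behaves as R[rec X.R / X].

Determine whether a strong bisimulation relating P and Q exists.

P's transition system — 4 states:
  m0 = rec X. b.c.b.0 + (0 + 0 + b.0)\{b,c,d} + a.X :: --a--▸ m0, --b--▸ m1
  m1 = c.b.0 :: --c--▸ m2
  m2 = b.0 :: --b--▸ m3
  m3 = 0 :: ∅
Q's transition system — 4 states:
  n0 = rec X. b.(c.b.0 + 0) + (0 + 0 + b.0)\{b,c,d} + a.X :: --a--▸ n0, --b--▸ n1
  n1 = c.b.0 + 0 :: --c--▸ n2
  n2 = b.0 :: --b--▸ n3
  n3 = 0 :: ∅
Coarsest stable partition (strong bisimilarity classes):
  B0 = {m0, n0}
  B1 = {m1, n1}
  B2 = {m2, n2}
  B3 = {m3, n3}
m0 ∈ B0, n0 ∈ B0 → same block

P ~ Q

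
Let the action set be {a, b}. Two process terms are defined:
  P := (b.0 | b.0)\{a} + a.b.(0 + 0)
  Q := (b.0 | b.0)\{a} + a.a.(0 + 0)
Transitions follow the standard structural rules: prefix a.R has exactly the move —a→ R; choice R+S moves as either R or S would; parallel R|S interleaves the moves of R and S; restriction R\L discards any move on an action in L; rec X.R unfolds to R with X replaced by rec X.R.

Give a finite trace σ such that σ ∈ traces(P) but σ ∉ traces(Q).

Reachable graph of P (6 states):
  u0 = (b.0 | b.0)\{a} + a.b.(0 + 0) :: --a--▸ u1, --b--▸ u2, --b--▸ u3
  u1 = b.(0 + 0) :: --b--▸ u4
  u2 = (0 | b.0)\{a} :: --b--▸ u5
  u3 = (b.0 | 0)\{a} :: --b--▸ u5
  u4 = 0 + 0 :: ∅
  u5 = (0 | 0)\{a} :: ∅
Reachable graph of Q (6 states):
  v0 = (b.0 | b.0)\{a} + a.a.(0 + 0) :: --a--▸ v1, --b--▸ v2, --b--▸ v3
  v1 = a.(0 + 0) :: --a--▸ v4
  v2 = (0 | b.0)\{a} :: --b--▸ v5
  v3 = (b.0 | 0)\{a} :: --b--▸ v5
  v4 = 0 + 0 :: ∅
  v5 = (0 | 0)\{a} :: ∅
Trace ⟨ab⟩ through P, begin at {u0}:
  [1] a ⇒ {u1}
  [2] b ⇒ {u4}
  P completes σ.
Trace ⟨ab⟩ through Q, begin at {v0}:
  [1] a ⇒ {v1}
  [2] b ⇒ no successor for Q

ab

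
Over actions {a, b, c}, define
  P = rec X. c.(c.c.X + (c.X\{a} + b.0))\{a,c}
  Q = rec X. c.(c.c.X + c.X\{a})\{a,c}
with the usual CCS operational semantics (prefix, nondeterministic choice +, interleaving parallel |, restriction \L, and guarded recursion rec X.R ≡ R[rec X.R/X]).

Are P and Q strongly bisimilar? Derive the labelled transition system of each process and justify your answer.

not bisimilar

P's transition system — 3 states:
  s0 = rec X. c.(c.c.X + (c.X\{a} + b.0))\{a,c} | --c--▸ s1
  s1 = (c.c.(rec X. c.(c.c.X + (c.X\{a} + b.0))\{a,c}) + (c.(rec X. c.(c.c.X + (c.X\{a} + b.0))\{a,c})\{a} + b.0))\{a,c} | --b--▸ s2
  s2 = 0\{a,c} | ∅
Q's transition system — 2 states:
  t0 = rec X. c.(c.c.X + c.X\{a})\{a,c} | --c--▸ t1
  t1 = (c.c.(rec X. c.(c.c.X + c.X\{a})\{a,c}) + c.(rec X. c.(c.c.X + c.X\{a})\{a,c})\{a})\{a,c} | ∅
Coarsest stable partition (strong bisimilarity classes):
  B0 = {s0}
  B1 = {s1}
  B2 = {s2, t1}
  B3 = {t0}
s0 ∈ B0, t0 ∈ B3 → different blocks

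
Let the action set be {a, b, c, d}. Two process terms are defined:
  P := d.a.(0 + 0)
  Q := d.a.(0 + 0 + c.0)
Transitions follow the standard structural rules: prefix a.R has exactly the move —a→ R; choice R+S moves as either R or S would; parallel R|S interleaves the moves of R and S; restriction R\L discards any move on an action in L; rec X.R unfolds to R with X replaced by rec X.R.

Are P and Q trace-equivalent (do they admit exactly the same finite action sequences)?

P's transition system — 3 states:
  s0 = d.a.(0 + 0) :: -d-> s1
  s1 = a.(0 + 0) :: -a-> s2
  s2 = 0 + 0 :: deadlocked
Q's transition system — 4 states:
  t0 = d.a.(0 + 0 + c.0) :: -d-> t1
  t1 = a.(0 + 0 + c.0) :: -a-> t2
  t2 = 0 + 0 + c.0 :: -c-> t3
  t3 = 0 :: deadlocked
Executing dac from Q (initial set {t0}):
  step 1 (d): {t1}
  step 2 (a): {t2}
  step 3 (c): {t3}
  Q completes σ.
Executing dac from P (initial set {s0}):
  step 1 (d): {s1}
  step 2 (a): {s2}
  step 3 (c): ∅  — P cannot continue

traces(P) ≠ traces(Q) — witness ⟨dac⟩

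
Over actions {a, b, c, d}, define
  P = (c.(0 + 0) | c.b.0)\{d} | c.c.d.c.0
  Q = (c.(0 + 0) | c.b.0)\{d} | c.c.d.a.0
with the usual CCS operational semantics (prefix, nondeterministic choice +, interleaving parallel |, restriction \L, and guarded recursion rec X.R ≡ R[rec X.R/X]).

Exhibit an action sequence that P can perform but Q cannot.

ccccdc

Reachable graph of P (30 states):
  u0 = (c.(0 + 0) | c.b.0)\{d} | c.c.d.c.0 ⊢ -c-> u1, -c-> u2, -c-> u3
  u1 = ((0 + 0) | c.b.0)\{d} | c.c.d.c.0 ⊢ -c-> u4, -c-> u5
  u2 = (c.(0 + 0) | b.0)\{d} | c.c.d.c.0 ⊢ -b-> u6, -c-> u4, -c-> u7
  u3 = (c.(0 + 0) | c.b.0)\{d} | c.d.c.0 ⊢ -c-> u5, -c-> u7, -c-> u8
  u4 = ((0 + 0) | b.0)\{d} | c.c.d.c.0 ⊢ -b-> u9, -c-> u10
  u5 = ((0 + 0) | c.b.0)\{d} | c.d.c.0 ⊢ -c-> u10, -c-> u11
  u6 = (c.(0 + 0) | 0)\{d} | c.c.d.c.0 ⊢ -c-> u12, -c-> u9
  u7 = (c.(0 + 0) | b.0)\{d} | c.d.c.0 ⊢ -b-> u12, -c-> u10, -c-> u13
  u8 = (c.(0 + 0) | c.b.0)\{d} | d.c.0 ⊢ -c-> u11, -c-> u13, -d-> u14
  u9 = ((0 + 0) | 0)\{d} | c.c.d.c.0 ⊢ -c-> u15
  u10 = ((0 + 0) | b.0)\{d} | c.d.c.0 ⊢ -b-> u15, -c-> u16
  u11 = ((0 + 0) | c.b.0)\{d} | d.c.0 ⊢ -c-> u16, -d-> u17
  u12 = (c.(0 + 0) | 0)\{d} | c.d.c.0 ⊢ -c-> u15, -c-> u18
  u13 = (c.(0 + 0) | b.0)\{d} | d.c.0 ⊢ -b-> u18, -c-> u16, -d-> u19
  u14 = (c.(0 + 0) | c.b.0)\{d} | c.0 ⊢ -c-> u17, -c-> u19, -c-> u20
  u15 = ((0 + 0) | 0)\{d} | c.d.c.0 ⊢ -c-> u21
  u16 = ((0 + 0) | b.0)\{d} | d.c.0 ⊢ -b-> u21, -d-> u22
  u17 = ((0 + 0) | c.b.0)\{d} | c.0 ⊢ -c-> u22, -c-> u23
  u18 = (c.(0 + 0) | 0)\{d} | d.c.0 ⊢ -c-> u21, -d-> u24
  u19 = (c.(0 + 0) | b.0)\{d} | c.0 ⊢ -b-> u24, -c-> u22, -c-> u25
  u20 = (c.(0 + 0) | c.b.0)\{d} | 0 ⊢ -c-> u23, -c-> u25
  u21 = ((0 + 0) | 0)\{d} | d.c.0 ⊢ -d-> u26
  u22 = ((0 + 0) | b.0)\{d} | c.0 ⊢ -b-> u26, -c-> u27
  u23 = ((0 + 0) | c.b.0)\{d} | 0 ⊢ -c-> u27
  u24 = (c.(0 + 0) | 0)\{d} | c.0 ⊢ -c-> u26, -c-> u28
  u25 = (c.(0 + 0) | b.0)\{d} | 0 ⊢ -b-> u28, -c-> u27
  u26 = ((0 + 0) | 0)\{d} | c.0 ⊢ -c-> u29
  u27 = ((0 + 0) | b.0)\{d} | 0 ⊢ -b-> u29
  u28 = (c.(0 + 0) | 0)\{d} | 0 ⊢ -c-> u29
  u29 = ((0 + 0) | 0)\{d} | 0 ⊢ ·
Reachable graph of Q (30 states):
  v0 = (c.(0 + 0) | c.b.0)\{d} | c.c.d.a.0 ⊢ -c-> v1, -c-> v2, -c-> v3
  v1 = ((0 + 0) | c.b.0)\{d} | c.c.d.a.0 ⊢ -c-> v4, -c-> v5
  v2 = (c.(0 + 0) | b.0)\{d} | c.c.d.a.0 ⊢ -b-> v6, -c-> v4, -c-> v7
  v3 = (c.(0 + 0) | c.b.0)\{d} | c.d.a.0 ⊢ -c-> v5, -c-> v7, -c-> v8
  v4 = ((0 + 0) | b.0)\{d} | c.c.d.a.0 ⊢ -b-> v9, -c-> v10
  v5 = ((0 + 0) | c.b.0)\{d} | c.d.a.0 ⊢ -c-> v10, -c-> v11
  v6 = (c.(0 + 0) | 0)\{d} | c.c.d.a.0 ⊢ -c-> v12, -c-> v9
  v7 = (c.(0 + 0) | b.0)\{d} | c.d.a.0 ⊢ -b-> v12, -c-> v10, -c-> v13
  v8 = (c.(0 + 0) | c.b.0)\{d} | d.a.0 ⊢ -c-> v11, -c-> v13, -d-> v14
  v9 = ((0 + 0) | 0)\{d} | c.c.d.a.0 ⊢ -c-> v15
  v10 = ((0 + 0) | b.0)\{d} | c.d.a.0 ⊢ -b-> v15, -c-> v16
  v11 = ((0 + 0) | c.b.0)\{d} | d.a.0 ⊢ -c-> v16, -d-> v17
  v12 = (c.(0 + 0) | 0)\{d} | c.d.a.0 ⊢ -c-> v15, -c-> v18
  v13 = (c.(0 + 0) | b.0)\{d} | d.a.0 ⊢ -b-> v18, -c-> v16, -d-> v19
  v14 = (c.(0 + 0) | c.b.0)\{d} | a.0 ⊢ -a-> v20, -c-> v17, -c-> v19
  v15 = ((0 + 0) | 0)\{d} | c.d.a.0 ⊢ -c-> v21
  v16 = ((0 + 0) | b.0)\{d} | d.a.0 ⊢ -b-> v21, -d-> v22
  v17 = ((0 + 0) | c.b.0)\{d} | a.0 ⊢ -a-> v23, -c-> v22
  v18 = (c.(0 + 0) | 0)\{d} | d.a.0 ⊢ -c-> v21, -d-> v24
  v19 = (c.(0 + 0) | b.0)\{d} | a.0 ⊢ -a-> v25, -b-> v24, -c-> v22
  v20 = (c.(0 + 0) | c.b.0)\{d} | 0 ⊢ -c-> v23, -c-> v25
  v21 = ((0 + 0) | 0)\{d} | d.a.0 ⊢ -d-> v26
  v22 = ((0 + 0) | b.0)\{d} | a.0 ⊢ -a-> v27, -b-> v26
  v23 = ((0 + 0) | c.b.0)\{d} | 0 ⊢ -c-> v27
  v24 = (c.(0 + 0) | 0)\{d} | a.0 ⊢ -a-> v28, -c-> v26
  v25 = (c.(0 + 0) | b.0)\{d} | 0 ⊢ -b-> v28, -c-> v27
  v26 = ((0 + 0) | 0)\{d} | a.0 ⊢ -a-> v29
  v27 = ((0 + 0) | b.0)\{d} | 0 ⊢ -b-> v29
  v28 = (c.(0 + 0) | 0)\{d} | 0 ⊢ -c-> v29
  v29 = ((0 + 0) | 0)\{d} | 0 ⊢ ·
Executing ccccdc from P (initial set {u0}):
  after c @ step 1: {u1, u2, u3}
  after c @ step 2: {u4, u5, u7, u8}
  after c @ step 3: {u10, u11, u13}
  after c @ step 4: {u16}
  after d @ step 5: {u22}
  after c @ step 6: {u27}
  P completes σ.
Executing ccccdc from Q (initial set {v0}):
  after c @ step 1: {v1, v2, v3}
  after c @ step 2: {v4, v5, v7, v8}
  after c @ step 3: {v10, v11, v13}
  after c @ step 4: {v16}
  after d @ step 5: {v22}
  after c @ step 6: ∅ (Q stuck)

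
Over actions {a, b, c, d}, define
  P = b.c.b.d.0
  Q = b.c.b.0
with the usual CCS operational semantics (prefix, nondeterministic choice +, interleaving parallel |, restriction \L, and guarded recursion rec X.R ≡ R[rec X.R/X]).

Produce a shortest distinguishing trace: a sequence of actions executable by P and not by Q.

bcbd

P's transition system — 5 states:
  p0 = b.c.b.d.0 ⊢ -b-> p1
  p1 = c.b.d.0 ⊢ -c-> p2
  p2 = b.d.0 ⊢ -b-> p3
  p3 = d.0 ⊢ -d-> p4
  p4 = 0 ⊢ ∅
Q's transition system — 4 states:
  q0 = b.c.b.0 ⊢ -b-> q1
  q1 = c.b.0 ⊢ -c-> q2
  q2 = b.0 ⊢ -b-> q3
  q3 = 0 ⊢ ∅
Trace ⟨bcbd⟩ through P, begin at {p0}:
  [1] b ⇒ {p1}
  [2] c ⇒ {p2}
  [3] b ⇒ {p3}
  [4] d ⇒ {p4}
  P completes σ.
Trace ⟨bcbd⟩ through Q, begin at {q0}:
  [1] b ⇒ {q1}
  [2] c ⇒ {q2}
  [3] b ⇒ {q3}
  [4] d ⇒ no successor for Q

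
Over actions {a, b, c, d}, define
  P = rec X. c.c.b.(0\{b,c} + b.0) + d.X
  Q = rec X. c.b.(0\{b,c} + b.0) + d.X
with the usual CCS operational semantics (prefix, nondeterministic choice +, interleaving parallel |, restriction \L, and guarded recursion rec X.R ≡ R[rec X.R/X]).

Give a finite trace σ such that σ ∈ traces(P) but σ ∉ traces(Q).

LTS(P): 5 reachable states
  s0 = rec X. c.c.b.(0\{b,c} + b.0) + d.X → -c-> s1, -d-> s0
  s1 = c.b.(0\{b,c} + b.0) → -c-> s2
  s2 = b.(0\{b,c} + b.0) → -b-> s3
  s3 = 0\{b,c} + b.0 → -b-> s4
  s4 = 0 → ·
LTS(Q): 4 reachable states
  t0 = rec X. c.b.(0\{b,c} + b.0) + d.X → -c-> t1, -d-> t0
  t1 = b.(0\{b,c} + b.0) → -b-> t2
  t2 = 0\{b,c} + b.0 → -b-> t3
  t3 = 0 → ·
Executing cc from P (initial set {s0}):
  after c @ step 1: {s1}
  after c @ step 2: {s2}
  — P admits the full trace.
Executing cc from Q (initial set {t0}):
  after c @ step 1: {t1}
  after c @ step 2: ∅ (Q stuck)

cc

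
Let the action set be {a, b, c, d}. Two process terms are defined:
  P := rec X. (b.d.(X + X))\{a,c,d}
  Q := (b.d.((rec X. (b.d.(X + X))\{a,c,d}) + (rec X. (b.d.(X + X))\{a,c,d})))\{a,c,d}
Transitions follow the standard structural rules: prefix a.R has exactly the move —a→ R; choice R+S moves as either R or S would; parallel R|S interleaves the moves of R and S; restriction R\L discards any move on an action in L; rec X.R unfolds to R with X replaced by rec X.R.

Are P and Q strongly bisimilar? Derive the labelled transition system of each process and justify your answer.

LTS(P): 2 reachable states
  m0 = rec X. (b.d.(X + X))\{a,c,d} has moves =b=> m1
  m1 = (d.((rec X. (b.d.(X + X))\{a,c,d}) + (rec X. (b.d.(X + X))\{a,c,d})))\{a,c,d} has moves stopped
LTS(Q): 2 reachable states
  n0 = (b.d.((rec X. (b.d.(X + X))\{a,c,d}) + (rec X. (b.d.(X + X))\{a,c,d})))\{a,c,d} has moves =b=> n1
  n1 = (d.((rec X. (b.d.(X + X))\{a,c,d}) + (rec X. (b.d.(X + X))\{a,c,d})))\{a,c,d} has moves stopped
Bisimilarity quotient blocks:
  B0 = {m0, n0}
  B1 = {m1, n1}
m0 ∈ B0, n0 ∈ B0 → same block

P ~ Q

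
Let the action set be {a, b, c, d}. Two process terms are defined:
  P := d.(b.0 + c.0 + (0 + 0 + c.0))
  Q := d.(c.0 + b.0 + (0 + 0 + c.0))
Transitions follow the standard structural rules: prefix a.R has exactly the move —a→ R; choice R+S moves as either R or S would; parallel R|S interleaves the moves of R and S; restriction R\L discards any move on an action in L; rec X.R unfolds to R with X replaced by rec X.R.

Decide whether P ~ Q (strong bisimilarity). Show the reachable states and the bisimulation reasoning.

YES

P's transition system — 3 states:
  s0 = d.(b.0 + c.0 + (0 + 0 + c.0)) ⊢ --d--▸ s1
  s1 = b.0 + c.0 + (0 + 0 + c.0) ⊢ --b--▸ s2, --c--▸ s2
  s2 = 0 ⊢ deadlocked
Q's transition system — 3 states:
  t0 = d.(c.0 + b.0 + (0 + 0 + c.0)) ⊢ --d--▸ t1
  t1 = c.0 + b.0 + (0 + 0 + c.0) ⊢ --b--▸ t2, --c--▸ t2
  t2 = 0 ⊢ deadlocked
Partition-refinement fixed point:
  B0 = {s0, t0}
  B1 = {s1, t1}
  B2 = {s2, t2}
s0 ∈ B0, t0 ∈ B0 → same block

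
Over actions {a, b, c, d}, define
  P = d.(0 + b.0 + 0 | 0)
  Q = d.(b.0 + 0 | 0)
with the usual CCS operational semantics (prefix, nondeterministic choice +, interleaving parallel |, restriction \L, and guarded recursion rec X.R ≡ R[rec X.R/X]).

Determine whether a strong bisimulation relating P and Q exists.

P's transition system — 3 states:
  u0 = d.(0 + b.0 + 0 | 0) ⊢ ··d··> u1
  u1 = 0 + b.0 + 0 | 0 ⊢ ··b··> u2
  u2 = 0 ⊢ ·
Q's transition system — 3 states:
  v0 = d.(b.0 + 0 | 0) ⊢ ··d··> v1
  v1 = b.0 + 0 | 0 ⊢ ··b··> v2
  v2 = 0 ⊢ ·
Partition-refinement fixed point:
  B0 = {u0, v0}
  B1 = {u1, v1}
  B2 = {u2, v2}
u0 ∈ B0, v0 ∈ B0 → same block

P ~ Q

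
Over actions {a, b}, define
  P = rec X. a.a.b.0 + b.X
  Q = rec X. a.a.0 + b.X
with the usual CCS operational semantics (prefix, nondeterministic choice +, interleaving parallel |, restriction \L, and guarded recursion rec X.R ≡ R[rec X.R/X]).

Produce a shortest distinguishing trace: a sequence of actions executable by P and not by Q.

aab

LTS(P): 4 reachable states
  p0 = rec X. a.a.b.0 + b.X | =a=> p1, =b=> p0
  p1 = a.b.0 | =a=> p2
  p2 = b.0 | =b=> p3
  p3 = 0 | ·
LTS(Q): 3 reachable states
  q0 = rec X. a.a.0 + b.X | =a=> q1, =b=> q0
  q1 = a.0 | =a=> q2
  q2 = 0 | ·
Executing aab from P (initial set {p0}):
  after a @ step 1: {p1}
  after a @ step 2: {p2}
  after b @ step 3: {p3}
  ✓ P
Executing aab from Q (initial set {q0}):
  after a @ step 1: {q1}
  after a @ step 2: {q2}
  after b @ step 3: ∅ (Q stuck)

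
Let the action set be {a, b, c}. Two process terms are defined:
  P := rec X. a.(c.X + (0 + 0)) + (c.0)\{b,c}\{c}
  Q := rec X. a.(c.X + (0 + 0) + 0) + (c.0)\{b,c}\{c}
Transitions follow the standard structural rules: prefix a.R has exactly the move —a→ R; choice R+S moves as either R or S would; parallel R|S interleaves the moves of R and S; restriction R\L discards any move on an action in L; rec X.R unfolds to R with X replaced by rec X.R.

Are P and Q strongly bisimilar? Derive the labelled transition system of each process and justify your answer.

Reachable graph of P (2 states):
  u0 = rec X. a.(c.X + (0 + 0)) + (c.0)\{b,c}\{c} :: -a-> u1
  u1 = c.(rec X. a.(c.X + (0 + 0)) + (c.0)\{b,c}\{c}) + (0 + 0) :: -c-> u0
Reachable graph of Q (2 states):
  v0 = rec X. a.(c.X + (0 + 0) + 0) + (c.0)\{b,c}\{c} :: -a-> v1
  v1 = c.(rec X. a.(c.X + (0 + 0) + 0) + (c.0)\{b,c}\{c}) + (0 + 0) + 0 :: -c-> v0
Partition-refinement fixed point:
  B0 = {u0, v0}
  B1 = {u1, v1}
u0 ∈ B0, v0 ∈ B0 → same block

bisimilar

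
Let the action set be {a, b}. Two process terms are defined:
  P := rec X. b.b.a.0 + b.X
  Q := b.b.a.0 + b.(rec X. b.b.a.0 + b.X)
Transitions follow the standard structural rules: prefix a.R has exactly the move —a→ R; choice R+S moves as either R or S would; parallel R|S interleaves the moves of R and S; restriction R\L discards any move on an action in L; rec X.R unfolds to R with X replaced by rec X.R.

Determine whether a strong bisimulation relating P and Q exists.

YES

P's transition system — 4 states:
  p0 = rec X. b.b.a.0 + b.X → ··b··> p0, ··b··> p1
  p1 = b.a.0 → ··b··> p2
  p2 = a.0 → ··a··> p3
  p3 = 0 → ·
Q's transition system — 5 states:
  q0 = b.b.a.0 + b.(rec X. b.b.a.0 + b.X) → ··b··> q1, ··b··> q2
  q1 = b.a.0 → ··b··> q3
  q2 = rec X. b.b.a.0 + b.X → ··b··> q1, ··b··> q2
  q3 = a.0 → ··a··> q4
  q4 = 0 → ·
Partition-refinement fixed point:
  B0 = {p0, q0, q2}
  B1 = {p1, q1}
  B2 = {p2, q3}
  B3 = {p3, q4}
p0 ∈ B0, q0 ∈ B0 → same block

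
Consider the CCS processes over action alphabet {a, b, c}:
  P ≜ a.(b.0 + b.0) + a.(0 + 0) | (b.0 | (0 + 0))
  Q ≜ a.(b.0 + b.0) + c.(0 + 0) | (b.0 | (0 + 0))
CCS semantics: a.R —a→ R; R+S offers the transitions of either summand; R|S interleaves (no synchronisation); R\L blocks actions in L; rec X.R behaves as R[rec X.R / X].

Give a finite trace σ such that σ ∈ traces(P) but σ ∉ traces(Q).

Reachable graph of P (6 states):
  u0 = a.(b.0 + b.0) + a.(0 + 0) | (b.0 | (0 + 0)) has moves —a→ u1, —a→ u2, —b→ u3
  u1 = (0 + 0) | (b.0 | (0 + 0)) has moves —b→ u4
  u2 = b.0 + b.0 has moves —b→ u5
  u3 = a.(0 + 0) | (0 | (0 + 0)) has moves —a→ u4
  u4 = (0 + 0) | (0 | (0 + 0)) has moves ·
  u5 = 0 has moves ·
Reachable graph of Q (6 states):
  v0 = a.(b.0 + b.0) + c.(0 + 0) | (b.0 | (0 + 0)) has moves —a→ v1, —b→ v2, —c→ v3
  v1 = b.0 + b.0 has moves —b→ v4
  v2 = c.(0 + 0) | (0 | (0 + 0)) has moves —c→ v5
  v3 = (0 + 0) | (b.0 | (0 + 0)) has moves —b→ v5
  v4 = 0 has moves ·
  v5 = (0 + 0) | (0 | (0 + 0)) has moves ·
Executing ba from P (initial set {u0}):
  after b @ step 1: {u3}
  after a @ step 2: {u4}
  — P admits the full trace.
Executing ba from Q (initial set {v0}):
  after b @ step 1: {v2}
  after a @ step 2: no successor for Q

ba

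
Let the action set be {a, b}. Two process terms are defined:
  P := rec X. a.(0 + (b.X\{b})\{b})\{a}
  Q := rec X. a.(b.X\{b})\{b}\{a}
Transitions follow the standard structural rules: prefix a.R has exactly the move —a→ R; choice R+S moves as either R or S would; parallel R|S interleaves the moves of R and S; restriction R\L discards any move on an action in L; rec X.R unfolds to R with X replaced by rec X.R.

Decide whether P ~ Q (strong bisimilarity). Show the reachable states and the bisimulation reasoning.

YES

LTS(P): 2 reachable states
  p0 = rec X. a.(0 + (b.X\{b})\{b})\{a} has moves —a→ p1
  p1 = (0 + (b.(rec X. a.(0 + (b.X\{b})\{b})\{a})\{b})\{b})\{a} has moves deadlocked
LTS(Q): 2 reachable states
  q0 = rec X. a.(b.X\{b})\{b}\{a} has moves —a→ q1
  q1 = (b.(rec X. a.(b.X\{b})\{b}\{a})\{b})\{b}\{a} has moves deadlocked
Partition-refinement fixed point:
  B0 = {p0, q0}
  B1 = {p1, q1}
p0 ∈ B0, q0 ∈ B0 → same block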